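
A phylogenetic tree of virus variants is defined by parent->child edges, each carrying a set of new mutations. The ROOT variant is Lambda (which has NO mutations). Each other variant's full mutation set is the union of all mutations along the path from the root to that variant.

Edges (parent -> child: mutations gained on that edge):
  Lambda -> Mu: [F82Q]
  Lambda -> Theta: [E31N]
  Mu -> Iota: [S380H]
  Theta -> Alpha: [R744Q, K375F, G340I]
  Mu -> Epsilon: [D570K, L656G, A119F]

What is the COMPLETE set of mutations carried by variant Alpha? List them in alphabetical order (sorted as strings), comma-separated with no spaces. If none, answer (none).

Answer: E31N,G340I,K375F,R744Q

Derivation:
At Lambda: gained [] -> total []
At Theta: gained ['E31N'] -> total ['E31N']
At Alpha: gained ['R744Q', 'K375F', 'G340I'] -> total ['E31N', 'G340I', 'K375F', 'R744Q']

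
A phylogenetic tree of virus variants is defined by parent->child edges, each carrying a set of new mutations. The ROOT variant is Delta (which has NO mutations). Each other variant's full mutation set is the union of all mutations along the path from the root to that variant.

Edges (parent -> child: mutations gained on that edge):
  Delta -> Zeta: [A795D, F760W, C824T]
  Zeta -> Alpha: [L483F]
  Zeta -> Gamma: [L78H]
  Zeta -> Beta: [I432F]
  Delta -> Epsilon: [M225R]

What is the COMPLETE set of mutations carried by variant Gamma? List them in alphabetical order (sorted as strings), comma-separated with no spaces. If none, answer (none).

At Delta: gained [] -> total []
At Zeta: gained ['A795D', 'F760W', 'C824T'] -> total ['A795D', 'C824T', 'F760W']
At Gamma: gained ['L78H'] -> total ['A795D', 'C824T', 'F760W', 'L78H']

Answer: A795D,C824T,F760W,L78H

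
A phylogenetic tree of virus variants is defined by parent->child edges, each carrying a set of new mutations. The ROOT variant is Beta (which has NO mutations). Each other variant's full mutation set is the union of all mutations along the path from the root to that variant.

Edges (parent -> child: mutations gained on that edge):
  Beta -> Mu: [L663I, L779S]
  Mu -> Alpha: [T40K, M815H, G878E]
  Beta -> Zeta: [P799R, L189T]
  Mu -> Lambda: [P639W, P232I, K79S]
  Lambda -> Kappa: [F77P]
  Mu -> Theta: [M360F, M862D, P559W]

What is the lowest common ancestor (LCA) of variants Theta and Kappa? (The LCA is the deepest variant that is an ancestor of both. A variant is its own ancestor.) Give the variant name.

Answer: Mu

Derivation:
Path from root to Theta: Beta -> Mu -> Theta
  ancestors of Theta: {Beta, Mu, Theta}
Path from root to Kappa: Beta -> Mu -> Lambda -> Kappa
  ancestors of Kappa: {Beta, Mu, Lambda, Kappa}
Common ancestors: {Beta, Mu}
Walk up from Kappa: Kappa (not in ancestors of Theta), Lambda (not in ancestors of Theta), Mu (in ancestors of Theta), Beta (in ancestors of Theta)
Deepest common ancestor (LCA) = Mu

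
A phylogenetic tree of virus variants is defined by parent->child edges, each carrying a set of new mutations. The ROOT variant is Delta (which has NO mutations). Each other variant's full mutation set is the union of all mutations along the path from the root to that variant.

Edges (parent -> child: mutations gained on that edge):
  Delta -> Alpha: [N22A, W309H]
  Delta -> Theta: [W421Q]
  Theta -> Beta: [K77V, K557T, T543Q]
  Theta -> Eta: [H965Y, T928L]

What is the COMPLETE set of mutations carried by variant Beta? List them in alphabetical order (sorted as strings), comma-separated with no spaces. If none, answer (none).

Answer: K557T,K77V,T543Q,W421Q

Derivation:
At Delta: gained [] -> total []
At Theta: gained ['W421Q'] -> total ['W421Q']
At Beta: gained ['K77V', 'K557T', 'T543Q'] -> total ['K557T', 'K77V', 'T543Q', 'W421Q']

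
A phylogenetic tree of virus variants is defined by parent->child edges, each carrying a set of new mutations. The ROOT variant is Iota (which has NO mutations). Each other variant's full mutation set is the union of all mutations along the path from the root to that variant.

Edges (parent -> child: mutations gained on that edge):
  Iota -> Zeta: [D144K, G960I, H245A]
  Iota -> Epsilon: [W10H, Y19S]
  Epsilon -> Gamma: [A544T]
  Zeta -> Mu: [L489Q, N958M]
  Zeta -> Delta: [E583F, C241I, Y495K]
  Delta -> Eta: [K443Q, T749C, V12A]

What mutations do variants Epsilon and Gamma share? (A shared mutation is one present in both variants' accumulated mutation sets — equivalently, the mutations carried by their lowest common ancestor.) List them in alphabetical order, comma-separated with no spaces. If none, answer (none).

Accumulating mutations along path to Epsilon:
  At Iota: gained [] -> total []
  At Epsilon: gained ['W10H', 'Y19S'] -> total ['W10H', 'Y19S']
Mutations(Epsilon) = ['W10H', 'Y19S']
Accumulating mutations along path to Gamma:
  At Iota: gained [] -> total []
  At Epsilon: gained ['W10H', 'Y19S'] -> total ['W10H', 'Y19S']
  At Gamma: gained ['A544T'] -> total ['A544T', 'W10H', 'Y19S']
Mutations(Gamma) = ['A544T', 'W10H', 'Y19S']
Intersection: ['W10H', 'Y19S'] ∩ ['A544T', 'W10H', 'Y19S'] = ['W10H', 'Y19S']

Answer: W10H,Y19S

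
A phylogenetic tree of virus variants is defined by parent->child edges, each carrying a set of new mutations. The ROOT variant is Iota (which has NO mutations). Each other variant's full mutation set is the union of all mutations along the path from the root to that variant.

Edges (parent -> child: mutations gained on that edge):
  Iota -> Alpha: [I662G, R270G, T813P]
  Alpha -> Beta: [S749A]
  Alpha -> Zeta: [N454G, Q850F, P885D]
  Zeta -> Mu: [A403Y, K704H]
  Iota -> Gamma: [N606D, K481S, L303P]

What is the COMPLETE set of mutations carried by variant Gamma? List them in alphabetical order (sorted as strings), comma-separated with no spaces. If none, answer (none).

Answer: K481S,L303P,N606D

Derivation:
At Iota: gained [] -> total []
At Gamma: gained ['N606D', 'K481S', 'L303P'] -> total ['K481S', 'L303P', 'N606D']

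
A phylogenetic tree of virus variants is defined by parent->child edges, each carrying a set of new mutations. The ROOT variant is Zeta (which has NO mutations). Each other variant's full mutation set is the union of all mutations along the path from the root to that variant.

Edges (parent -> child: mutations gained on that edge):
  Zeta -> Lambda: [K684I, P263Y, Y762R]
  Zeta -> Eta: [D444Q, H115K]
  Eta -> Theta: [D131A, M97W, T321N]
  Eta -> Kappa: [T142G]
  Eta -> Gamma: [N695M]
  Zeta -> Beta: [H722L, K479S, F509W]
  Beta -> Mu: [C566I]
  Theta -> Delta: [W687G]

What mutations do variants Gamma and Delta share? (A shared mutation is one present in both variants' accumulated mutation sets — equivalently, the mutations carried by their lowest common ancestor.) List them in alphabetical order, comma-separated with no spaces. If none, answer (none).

Accumulating mutations along path to Gamma:
  At Zeta: gained [] -> total []
  At Eta: gained ['D444Q', 'H115K'] -> total ['D444Q', 'H115K']
  At Gamma: gained ['N695M'] -> total ['D444Q', 'H115K', 'N695M']
Mutations(Gamma) = ['D444Q', 'H115K', 'N695M']
Accumulating mutations along path to Delta:
  At Zeta: gained [] -> total []
  At Eta: gained ['D444Q', 'H115K'] -> total ['D444Q', 'H115K']
  At Theta: gained ['D131A', 'M97W', 'T321N'] -> total ['D131A', 'D444Q', 'H115K', 'M97W', 'T321N']
  At Delta: gained ['W687G'] -> total ['D131A', 'D444Q', 'H115K', 'M97W', 'T321N', 'W687G']
Mutations(Delta) = ['D131A', 'D444Q', 'H115K', 'M97W', 'T321N', 'W687G']
Intersection: ['D444Q', 'H115K', 'N695M'] ∩ ['D131A', 'D444Q', 'H115K', 'M97W', 'T321N', 'W687G'] = ['D444Q', 'H115K']

Answer: D444Q,H115K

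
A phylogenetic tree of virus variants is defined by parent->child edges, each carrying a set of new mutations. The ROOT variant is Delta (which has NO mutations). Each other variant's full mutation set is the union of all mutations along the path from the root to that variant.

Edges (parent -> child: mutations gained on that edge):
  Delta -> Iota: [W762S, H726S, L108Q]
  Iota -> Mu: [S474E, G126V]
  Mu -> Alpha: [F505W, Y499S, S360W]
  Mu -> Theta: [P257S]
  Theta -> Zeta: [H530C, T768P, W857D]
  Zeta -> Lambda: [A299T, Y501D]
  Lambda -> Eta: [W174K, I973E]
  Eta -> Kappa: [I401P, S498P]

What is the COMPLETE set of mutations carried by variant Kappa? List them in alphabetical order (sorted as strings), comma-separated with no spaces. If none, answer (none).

Answer: A299T,G126V,H530C,H726S,I401P,I973E,L108Q,P257S,S474E,S498P,T768P,W174K,W762S,W857D,Y501D

Derivation:
At Delta: gained [] -> total []
At Iota: gained ['W762S', 'H726S', 'L108Q'] -> total ['H726S', 'L108Q', 'W762S']
At Mu: gained ['S474E', 'G126V'] -> total ['G126V', 'H726S', 'L108Q', 'S474E', 'W762S']
At Theta: gained ['P257S'] -> total ['G126V', 'H726S', 'L108Q', 'P257S', 'S474E', 'W762S']
At Zeta: gained ['H530C', 'T768P', 'W857D'] -> total ['G126V', 'H530C', 'H726S', 'L108Q', 'P257S', 'S474E', 'T768P', 'W762S', 'W857D']
At Lambda: gained ['A299T', 'Y501D'] -> total ['A299T', 'G126V', 'H530C', 'H726S', 'L108Q', 'P257S', 'S474E', 'T768P', 'W762S', 'W857D', 'Y501D']
At Eta: gained ['W174K', 'I973E'] -> total ['A299T', 'G126V', 'H530C', 'H726S', 'I973E', 'L108Q', 'P257S', 'S474E', 'T768P', 'W174K', 'W762S', 'W857D', 'Y501D']
At Kappa: gained ['I401P', 'S498P'] -> total ['A299T', 'G126V', 'H530C', 'H726S', 'I401P', 'I973E', 'L108Q', 'P257S', 'S474E', 'S498P', 'T768P', 'W174K', 'W762S', 'W857D', 'Y501D']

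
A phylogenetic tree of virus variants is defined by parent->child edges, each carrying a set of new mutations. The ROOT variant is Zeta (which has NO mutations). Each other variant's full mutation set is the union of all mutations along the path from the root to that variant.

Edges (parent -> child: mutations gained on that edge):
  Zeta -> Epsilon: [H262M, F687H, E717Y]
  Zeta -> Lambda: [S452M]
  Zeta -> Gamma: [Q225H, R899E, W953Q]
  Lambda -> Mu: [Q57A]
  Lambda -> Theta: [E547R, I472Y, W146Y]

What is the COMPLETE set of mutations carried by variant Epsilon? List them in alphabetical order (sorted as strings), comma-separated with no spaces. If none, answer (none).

At Zeta: gained [] -> total []
At Epsilon: gained ['H262M', 'F687H', 'E717Y'] -> total ['E717Y', 'F687H', 'H262M']

Answer: E717Y,F687H,H262M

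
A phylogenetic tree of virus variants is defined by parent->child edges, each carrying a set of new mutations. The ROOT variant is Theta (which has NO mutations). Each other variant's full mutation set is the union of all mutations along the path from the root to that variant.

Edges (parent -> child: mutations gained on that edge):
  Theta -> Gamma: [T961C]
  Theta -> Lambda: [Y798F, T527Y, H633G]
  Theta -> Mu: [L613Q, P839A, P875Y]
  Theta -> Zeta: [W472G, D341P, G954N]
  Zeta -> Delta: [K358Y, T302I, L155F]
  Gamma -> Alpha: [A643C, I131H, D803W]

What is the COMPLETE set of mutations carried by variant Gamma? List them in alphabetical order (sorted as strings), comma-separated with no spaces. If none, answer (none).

At Theta: gained [] -> total []
At Gamma: gained ['T961C'] -> total ['T961C']

Answer: T961C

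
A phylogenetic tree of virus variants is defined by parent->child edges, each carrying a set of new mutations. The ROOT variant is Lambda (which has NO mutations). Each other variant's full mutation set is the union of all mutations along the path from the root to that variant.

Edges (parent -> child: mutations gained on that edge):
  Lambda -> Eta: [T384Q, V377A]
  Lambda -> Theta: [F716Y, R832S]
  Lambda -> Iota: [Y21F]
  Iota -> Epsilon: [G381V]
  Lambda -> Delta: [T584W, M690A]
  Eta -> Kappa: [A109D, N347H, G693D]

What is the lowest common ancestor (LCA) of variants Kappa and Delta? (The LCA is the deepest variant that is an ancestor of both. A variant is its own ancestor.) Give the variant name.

Answer: Lambda

Derivation:
Path from root to Kappa: Lambda -> Eta -> Kappa
  ancestors of Kappa: {Lambda, Eta, Kappa}
Path from root to Delta: Lambda -> Delta
  ancestors of Delta: {Lambda, Delta}
Common ancestors: {Lambda}
Walk up from Delta: Delta (not in ancestors of Kappa), Lambda (in ancestors of Kappa)
Deepest common ancestor (LCA) = Lambda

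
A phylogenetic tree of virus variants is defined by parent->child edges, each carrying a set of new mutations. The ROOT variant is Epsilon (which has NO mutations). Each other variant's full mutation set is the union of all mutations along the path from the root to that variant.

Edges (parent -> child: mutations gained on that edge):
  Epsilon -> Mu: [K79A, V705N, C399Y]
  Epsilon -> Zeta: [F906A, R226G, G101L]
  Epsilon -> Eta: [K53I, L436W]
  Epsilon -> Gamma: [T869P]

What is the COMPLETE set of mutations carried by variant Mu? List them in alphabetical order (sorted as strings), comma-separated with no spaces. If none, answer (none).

At Epsilon: gained [] -> total []
At Mu: gained ['K79A', 'V705N', 'C399Y'] -> total ['C399Y', 'K79A', 'V705N']

Answer: C399Y,K79A,V705N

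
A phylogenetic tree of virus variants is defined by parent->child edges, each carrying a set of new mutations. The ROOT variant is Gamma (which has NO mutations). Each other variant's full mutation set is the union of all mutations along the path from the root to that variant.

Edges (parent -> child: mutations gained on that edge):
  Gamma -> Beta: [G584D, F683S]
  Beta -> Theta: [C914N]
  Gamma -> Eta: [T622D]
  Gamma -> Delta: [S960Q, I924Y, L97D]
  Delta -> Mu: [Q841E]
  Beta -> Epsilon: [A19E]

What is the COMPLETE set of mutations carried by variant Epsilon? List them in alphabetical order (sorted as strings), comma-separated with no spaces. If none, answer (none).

Answer: A19E,F683S,G584D

Derivation:
At Gamma: gained [] -> total []
At Beta: gained ['G584D', 'F683S'] -> total ['F683S', 'G584D']
At Epsilon: gained ['A19E'] -> total ['A19E', 'F683S', 'G584D']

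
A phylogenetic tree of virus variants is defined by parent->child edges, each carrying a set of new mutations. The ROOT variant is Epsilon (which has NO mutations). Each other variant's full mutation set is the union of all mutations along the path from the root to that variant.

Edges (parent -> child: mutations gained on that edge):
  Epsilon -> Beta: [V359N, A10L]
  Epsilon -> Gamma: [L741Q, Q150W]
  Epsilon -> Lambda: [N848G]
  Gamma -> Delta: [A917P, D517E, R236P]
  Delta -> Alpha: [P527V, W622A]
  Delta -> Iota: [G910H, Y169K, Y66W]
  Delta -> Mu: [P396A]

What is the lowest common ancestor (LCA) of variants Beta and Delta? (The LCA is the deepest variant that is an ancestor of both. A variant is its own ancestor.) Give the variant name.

Answer: Epsilon

Derivation:
Path from root to Beta: Epsilon -> Beta
  ancestors of Beta: {Epsilon, Beta}
Path from root to Delta: Epsilon -> Gamma -> Delta
  ancestors of Delta: {Epsilon, Gamma, Delta}
Common ancestors: {Epsilon}
Walk up from Delta: Delta (not in ancestors of Beta), Gamma (not in ancestors of Beta), Epsilon (in ancestors of Beta)
Deepest common ancestor (LCA) = Epsilon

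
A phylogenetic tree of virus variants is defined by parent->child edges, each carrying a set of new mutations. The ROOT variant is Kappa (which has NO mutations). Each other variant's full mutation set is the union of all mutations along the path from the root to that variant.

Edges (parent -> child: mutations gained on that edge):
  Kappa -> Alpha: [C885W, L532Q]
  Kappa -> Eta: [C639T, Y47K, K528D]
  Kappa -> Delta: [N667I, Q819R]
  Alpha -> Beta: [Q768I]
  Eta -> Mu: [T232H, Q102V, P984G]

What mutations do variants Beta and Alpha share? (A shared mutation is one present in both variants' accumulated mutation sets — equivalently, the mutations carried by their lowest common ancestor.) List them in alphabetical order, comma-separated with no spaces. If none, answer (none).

Answer: C885W,L532Q

Derivation:
Accumulating mutations along path to Beta:
  At Kappa: gained [] -> total []
  At Alpha: gained ['C885W', 'L532Q'] -> total ['C885W', 'L532Q']
  At Beta: gained ['Q768I'] -> total ['C885W', 'L532Q', 'Q768I']
Mutations(Beta) = ['C885W', 'L532Q', 'Q768I']
Accumulating mutations along path to Alpha:
  At Kappa: gained [] -> total []
  At Alpha: gained ['C885W', 'L532Q'] -> total ['C885W', 'L532Q']
Mutations(Alpha) = ['C885W', 'L532Q']
Intersection: ['C885W', 'L532Q', 'Q768I'] ∩ ['C885W', 'L532Q'] = ['C885W', 'L532Q']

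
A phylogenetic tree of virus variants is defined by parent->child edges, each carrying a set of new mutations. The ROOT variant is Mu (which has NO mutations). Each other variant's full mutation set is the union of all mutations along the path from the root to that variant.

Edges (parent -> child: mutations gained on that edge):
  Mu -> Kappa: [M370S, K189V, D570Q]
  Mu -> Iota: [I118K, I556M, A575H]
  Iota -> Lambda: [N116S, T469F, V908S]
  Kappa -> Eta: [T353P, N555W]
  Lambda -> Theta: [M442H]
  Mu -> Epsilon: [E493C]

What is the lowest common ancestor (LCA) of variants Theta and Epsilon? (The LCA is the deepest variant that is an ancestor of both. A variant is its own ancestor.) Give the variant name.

Path from root to Theta: Mu -> Iota -> Lambda -> Theta
  ancestors of Theta: {Mu, Iota, Lambda, Theta}
Path from root to Epsilon: Mu -> Epsilon
  ancestors of Epsilon: {Mu, Epsilon}
Common ancestors: {Mu}
Walk up from Epsilon: Epsilon (not in ancestors of Theta), Mu (in ancestors of Theta)
Deepest common ancestor (LCA) = Mu

Answer: Mu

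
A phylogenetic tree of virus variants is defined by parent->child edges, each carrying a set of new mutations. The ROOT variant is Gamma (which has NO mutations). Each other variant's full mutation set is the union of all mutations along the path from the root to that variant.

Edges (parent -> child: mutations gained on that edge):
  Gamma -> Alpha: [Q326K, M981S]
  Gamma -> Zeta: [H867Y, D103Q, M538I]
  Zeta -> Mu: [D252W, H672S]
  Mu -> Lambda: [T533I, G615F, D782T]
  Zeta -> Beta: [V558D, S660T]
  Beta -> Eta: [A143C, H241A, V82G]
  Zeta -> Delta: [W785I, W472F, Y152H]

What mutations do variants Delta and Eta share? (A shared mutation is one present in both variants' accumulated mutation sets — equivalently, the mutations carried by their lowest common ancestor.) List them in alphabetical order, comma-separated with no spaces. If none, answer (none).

Answer: D103Q,H867Y,M538I

Derivation:
Accumulating mutations along path to Delta:
  At Gamma: gained [] -> total []
  At Zeta: gained ['H867Y', 'D103Q', 'M538I'] -> total ['D103Q', 'H867Y', 'M538I']
  At Delta: gained ['W785I', 'W472F', 'Y152H'] -> total ['D103Q', 'H867Y', 'M538I', 'W472F', 'W785I', 'Y152H']
Mutations(Delta) = ['D103Q', 'H867Y', 'M538I', 'W472F', 'W785I', 'Y152H']
Accumulating mutations along path to Eta:
  At Gamma: gained [] -> total []
  At Zeta: gained ['H867Y', 'D103Q', 'M538I'] -> total ['D103Q', 'H867Y', 'M538I']
  At Beta: gained ['V558D', 'S660T'] -> total ['D103Q', 'H867Y', 'M538I', 'S660T', 'V558D']
  At Eta: gained ['A143C', 'H241A', 'V82G'] -> total ['A143C', 'D103Q', 'H241A', 'H867Y', 'M538I', 'S660T', 'V558D', 'V82G']
Mutations(Eta) = ['A143C', 'D103Q', 'H241A', 'H867Y', 'M538I', 'S660T', 'V558D', 'V82G']
Intersection: ['D103Q', 'H867Y', 'M538I', 'W472F', 'W785I', 'Y152H'] ∩ ['A143C', 'D103Q', 'H241A', 'H867Y', 'M538I', 'S660T', 'V558D', 'V82G'] = ['D103Q', 'H867Y', 'M538I']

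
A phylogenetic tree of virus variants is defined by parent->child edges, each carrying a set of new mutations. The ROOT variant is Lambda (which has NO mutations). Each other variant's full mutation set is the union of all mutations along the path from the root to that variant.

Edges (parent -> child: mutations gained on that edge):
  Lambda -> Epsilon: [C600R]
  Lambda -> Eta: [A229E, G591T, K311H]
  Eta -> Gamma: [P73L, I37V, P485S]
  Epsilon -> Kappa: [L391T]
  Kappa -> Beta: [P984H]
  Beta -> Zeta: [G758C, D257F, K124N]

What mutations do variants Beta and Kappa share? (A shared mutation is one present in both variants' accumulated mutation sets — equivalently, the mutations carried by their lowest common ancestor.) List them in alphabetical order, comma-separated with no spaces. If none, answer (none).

Accumulating mutations along path to Beta:
  At Lambda: gained [] -> total []
  At Epsilon: gained ['C600R'] -> total ['C600R']
  At Kappa: gained ['L391T'] -> total ['C600R', 'L391T']
  At Beta: gained ['P984H'] -> total ['C600R', 'L391T', 'P984H']
Mutations(Beta) = ['C600R', 'L391T', 'P984H']
Accumulating mutations along path to Kappa:
  At Lambda: gained [] -> total []
  At Epsilon: gained ['C600R'] -> total ['C600R']
  At Kappa: gained ['L391T'] -> total ['C600R', 'L391T']
Mutations(Kappa) = ['C600R', 'L391T']
Intersection: ['C600R', 'L391T', 'P984H'] ∩ ['C600R', 'L391T'] = ['C600R', 'L391T']

Answer: C600R,L391T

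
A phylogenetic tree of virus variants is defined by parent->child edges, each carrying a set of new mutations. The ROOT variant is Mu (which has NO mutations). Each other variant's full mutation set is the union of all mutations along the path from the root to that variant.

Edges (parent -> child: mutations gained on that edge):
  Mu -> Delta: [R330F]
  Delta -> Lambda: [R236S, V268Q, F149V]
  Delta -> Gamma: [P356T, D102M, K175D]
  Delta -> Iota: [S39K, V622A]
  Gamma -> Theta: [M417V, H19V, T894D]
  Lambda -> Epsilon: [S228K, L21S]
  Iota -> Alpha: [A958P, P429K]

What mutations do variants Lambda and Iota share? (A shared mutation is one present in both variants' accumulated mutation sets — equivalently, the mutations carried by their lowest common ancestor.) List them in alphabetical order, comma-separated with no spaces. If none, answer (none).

Answer: R330F

Derivation:
Accumulating mutations along path to Lambda:
  At Mu: gained [] -> total []
  At Delta: gained ['R330F'] -> total ['R330F']
  At Lambda: gained ['R236S', 'V268Q', 'F149V'] -> total ['F149V', 'R236S', 'R330F', 'V268Q']
Mutations(Lambda) = ['F149V', 'R236S', 'R330F', 'V268Q']
Accumulating mutations along path to Iota:
  At Mu: gained [] -> total []
  At Delta: gained ['R330F'] -> total ['R330F']
  At Iota: gained ['S39K', 'V622A'] -> total ['R330F', 'S39K', 'V622A']
Mutations(Iota) = ['R330F', 'S39K', 'V622A']
Intersection: ['F149V', 'R236S', 'R330F', 'V268Q'] ∩ ['R330F', 'S39K', 'V622A'] = ['R330F']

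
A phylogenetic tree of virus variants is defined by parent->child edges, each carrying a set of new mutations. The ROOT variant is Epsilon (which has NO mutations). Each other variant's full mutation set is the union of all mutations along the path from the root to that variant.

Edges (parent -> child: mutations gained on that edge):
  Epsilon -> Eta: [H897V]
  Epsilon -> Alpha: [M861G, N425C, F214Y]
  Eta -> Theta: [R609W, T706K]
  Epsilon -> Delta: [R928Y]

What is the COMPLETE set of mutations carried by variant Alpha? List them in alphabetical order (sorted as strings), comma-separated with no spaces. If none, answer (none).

Answer: F214Y,M861G,N425C

Derivation:
At Epsilon: gained [] -> total []
At Alpha: gained ['M861G', 'N425C', 'F214Y'] -> total ['F214Y', 'M861G', 'N425C']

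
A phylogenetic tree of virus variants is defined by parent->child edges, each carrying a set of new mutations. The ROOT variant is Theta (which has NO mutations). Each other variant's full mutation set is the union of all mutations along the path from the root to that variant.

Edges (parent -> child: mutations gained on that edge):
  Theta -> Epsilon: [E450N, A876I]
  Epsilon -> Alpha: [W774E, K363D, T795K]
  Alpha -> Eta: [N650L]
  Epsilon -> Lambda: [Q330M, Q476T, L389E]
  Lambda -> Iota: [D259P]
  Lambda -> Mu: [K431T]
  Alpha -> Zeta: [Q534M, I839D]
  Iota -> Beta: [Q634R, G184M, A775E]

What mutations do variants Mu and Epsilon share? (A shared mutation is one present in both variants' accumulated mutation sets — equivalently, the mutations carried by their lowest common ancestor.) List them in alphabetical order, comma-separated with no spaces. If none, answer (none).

Answer: A876I,E450N

Derivation:
Accumulating mutations along path to Mu:
  At Theta: gained [] -> total []
  At Epsilon: gained ['E450N', 'A876I'] -> total ['A876I', 'E450N']
  At Lambda: gained ['Q330M', 'Q476T', 'L389E'] -> total ['A876I', 'E450N', 'L389E', 'Q330M', 'Q476T']
  At Mu: gained ['K431T'] -> total ['A876I', 'E450N', 'K431T', 'L389E', 'Q330M', 'Q476T']
Mutations(Mu) = ['A876I', 'E450N', 'K431T', 'L389E', 'Q330M', 'Q476T']
Accumulating mutations along path to Epsilon:
  At Theta: gained [] -> total []
  At Epsilon: gained ['E450N', 'A876I'] -> total ['A876I', 'E450N']
Mutations(Epsilon) = ['A876I', 'E450N']
Intersection: ['A876I', 'E450N', 'K431T', 'L389E', 'Q330M', 'Q476T'] ∩ ['A876I', 'E450N'] = ['A876I', 'E450N']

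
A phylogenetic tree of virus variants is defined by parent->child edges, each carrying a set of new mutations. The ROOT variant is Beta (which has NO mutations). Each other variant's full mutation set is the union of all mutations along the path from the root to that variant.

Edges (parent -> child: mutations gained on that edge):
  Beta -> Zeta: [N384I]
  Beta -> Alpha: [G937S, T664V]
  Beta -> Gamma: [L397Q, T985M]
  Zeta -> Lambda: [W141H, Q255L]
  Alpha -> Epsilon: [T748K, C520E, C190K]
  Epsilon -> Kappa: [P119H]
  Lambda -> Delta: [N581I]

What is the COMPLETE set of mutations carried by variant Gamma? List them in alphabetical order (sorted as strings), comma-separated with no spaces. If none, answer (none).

At Beta: gained [] -> total []
At Gamma: gained ['L397Q', 'T985M'] -> total ['L397Q', 'T985M']

Answer: L397Q,T985M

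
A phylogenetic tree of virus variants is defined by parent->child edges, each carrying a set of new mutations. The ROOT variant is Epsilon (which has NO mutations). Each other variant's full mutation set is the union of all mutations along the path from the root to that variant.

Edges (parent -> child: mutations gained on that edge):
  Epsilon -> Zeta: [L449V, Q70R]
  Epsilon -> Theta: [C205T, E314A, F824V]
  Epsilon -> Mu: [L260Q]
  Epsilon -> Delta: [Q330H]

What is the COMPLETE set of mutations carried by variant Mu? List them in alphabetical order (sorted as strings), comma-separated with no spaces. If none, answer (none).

Answer: L260Q

Derivation:
At Epsilon: gained [] -> total []
At Mu: gained ['L260Q'] -> total ['L260Q']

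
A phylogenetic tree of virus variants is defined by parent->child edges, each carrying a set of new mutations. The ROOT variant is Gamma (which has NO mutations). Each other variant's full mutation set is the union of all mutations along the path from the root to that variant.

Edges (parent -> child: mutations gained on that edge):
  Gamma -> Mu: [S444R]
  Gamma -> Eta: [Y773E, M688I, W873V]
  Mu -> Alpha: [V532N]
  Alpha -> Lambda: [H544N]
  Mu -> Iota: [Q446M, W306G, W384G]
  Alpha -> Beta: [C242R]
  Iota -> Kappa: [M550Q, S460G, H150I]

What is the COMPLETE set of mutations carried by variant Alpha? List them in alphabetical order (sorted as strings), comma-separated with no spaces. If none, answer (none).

At Gamma: gained [] -> total []
At Mu: gained ['S444R'] -> total ['S444R']
At Alpha: gained ['V532N'] -> total ['S444R', 'V532N']

Answer: S444R,V532N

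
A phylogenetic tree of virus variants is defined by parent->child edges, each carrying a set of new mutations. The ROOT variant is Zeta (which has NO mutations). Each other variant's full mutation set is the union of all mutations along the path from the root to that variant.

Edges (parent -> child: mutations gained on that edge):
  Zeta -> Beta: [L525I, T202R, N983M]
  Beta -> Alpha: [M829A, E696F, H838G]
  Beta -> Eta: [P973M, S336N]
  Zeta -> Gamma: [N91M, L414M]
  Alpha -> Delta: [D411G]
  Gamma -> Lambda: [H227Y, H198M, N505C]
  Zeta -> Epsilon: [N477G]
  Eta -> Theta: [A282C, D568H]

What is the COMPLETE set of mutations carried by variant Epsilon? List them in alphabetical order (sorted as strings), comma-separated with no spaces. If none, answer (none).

Answer: N477G

Derivation:
At Zeta: gained [] -> total []
At Epsilon: gained ['N477G'] -> total ['N477G']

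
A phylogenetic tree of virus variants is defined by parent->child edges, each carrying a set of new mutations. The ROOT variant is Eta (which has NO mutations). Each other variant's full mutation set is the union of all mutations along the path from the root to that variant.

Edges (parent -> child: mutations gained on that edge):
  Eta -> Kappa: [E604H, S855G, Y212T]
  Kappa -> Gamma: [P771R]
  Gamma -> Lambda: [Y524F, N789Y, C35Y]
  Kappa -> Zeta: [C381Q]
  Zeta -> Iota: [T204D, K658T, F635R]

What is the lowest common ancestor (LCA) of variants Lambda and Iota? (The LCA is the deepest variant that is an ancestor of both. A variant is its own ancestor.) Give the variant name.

Answer: Kappa

Derivation:
Path from root to Lambda: Eta -> Kappa -> Gamma -> Lambda
  ancestors of Lambda: {Eta, Kappa, Gamma, Lambda}
Path from root to Iota: Eta -> Kappa -> Zeta -> Iota
  ancestors of Iota: {Eta, Kappa, Zeta, Iota}
Common ancestors: {Eta, Kappa}
Walk up from Iota: Iota (not in ancestors of Lambda), Zeta (not in ancestors of Lambda), Kappa (in ancestors of Lambda), Eta (in ancestors of Lambda)
Deepest common ancestor (LCA) = Kappa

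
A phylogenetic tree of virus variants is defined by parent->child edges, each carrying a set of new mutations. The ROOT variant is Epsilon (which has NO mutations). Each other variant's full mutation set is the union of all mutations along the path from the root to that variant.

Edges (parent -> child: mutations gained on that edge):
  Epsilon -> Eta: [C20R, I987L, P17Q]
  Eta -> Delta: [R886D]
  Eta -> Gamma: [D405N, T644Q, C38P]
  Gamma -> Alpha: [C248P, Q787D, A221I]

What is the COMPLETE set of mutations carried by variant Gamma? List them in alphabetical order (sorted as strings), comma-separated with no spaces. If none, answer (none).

Answer: C20R,C38P,D405N,I987L,P17Q,T644Q

Derivation:
At Epsilon: gained [] -> total []
At Eta: gained ['C20R', 'I987L', 'P17Q'] -> total ['C20R', 'I987L', 'P17Q']
At Gamma: gained ['D405N', 'T644Q', 'C38P'] -> total ['C20R', 'C38P', 'D405N', 'I987L', 'P17Q', 'T644Q']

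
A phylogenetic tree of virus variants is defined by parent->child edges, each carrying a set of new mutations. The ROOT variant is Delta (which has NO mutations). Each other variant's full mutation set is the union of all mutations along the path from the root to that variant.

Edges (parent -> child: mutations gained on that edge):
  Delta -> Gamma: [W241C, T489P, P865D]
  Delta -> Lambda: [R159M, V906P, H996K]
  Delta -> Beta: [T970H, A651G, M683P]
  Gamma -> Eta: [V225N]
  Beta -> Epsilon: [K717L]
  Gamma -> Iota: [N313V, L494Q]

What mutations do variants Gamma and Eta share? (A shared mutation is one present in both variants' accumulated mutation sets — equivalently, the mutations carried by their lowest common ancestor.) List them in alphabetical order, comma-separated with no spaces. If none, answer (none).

Answer: P865D,T489P,W241C

Derivation:
Accumulating mutations along path to Gamma:
  At Delta: gained [] -> total []
  At Gamma: gained ['W241C', 'T489P', 'P865D'] -> total ['P865D', 'T489P', 'W241C']
Mutations(Gamma) = ['P865D', 'T489P', 'W241C']
Accumulating mutations along path to Eta:
  At Delta: gained [] -> total []
  At Gamma: gained ['W241C', 'T489P', 'P865D'] -> total ['P865D', 'T489P', 'W241C']
  At Eta: gained ['V225N'] -> total ['P865D', 'T489P', 'V225N', 'W241C']
Mutations(Eta) = ['P865D', 'T489P', 'V225N', 'W241C']
Intersection: ['P865D', 'T489P', 'W241C'] ∩ ['P865D', 'T489P', 'V225N', 'W241C'] = ['P865D', 'T489P', 'W241C']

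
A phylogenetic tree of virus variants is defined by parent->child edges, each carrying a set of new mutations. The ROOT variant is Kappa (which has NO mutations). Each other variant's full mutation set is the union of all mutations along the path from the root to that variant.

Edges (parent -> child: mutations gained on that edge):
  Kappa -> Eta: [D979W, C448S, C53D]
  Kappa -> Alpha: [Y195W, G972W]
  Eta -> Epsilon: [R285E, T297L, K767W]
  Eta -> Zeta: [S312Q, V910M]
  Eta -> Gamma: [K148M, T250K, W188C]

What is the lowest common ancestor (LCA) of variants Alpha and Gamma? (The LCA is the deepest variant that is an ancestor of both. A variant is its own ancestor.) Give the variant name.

Answer: Kappa

Derivation:
Path from root to Alpha: Kappa -> Alpha
  ancestors of Alpha: {Kappa, Alpha}
Path from root to Gamma: Kappa -> Eta -> Gamma
  ancestors of Gamma: {Kappa, Eta, Gamma}
Common ancestors: {Kappa}
Walk up from Gamma: Gamma (not in ancestors of Alpha), Eta (not in ancestors of Alpha), Kappa (in ancestors of Alpha)
Deepest common ancestor (LCA) = Kappa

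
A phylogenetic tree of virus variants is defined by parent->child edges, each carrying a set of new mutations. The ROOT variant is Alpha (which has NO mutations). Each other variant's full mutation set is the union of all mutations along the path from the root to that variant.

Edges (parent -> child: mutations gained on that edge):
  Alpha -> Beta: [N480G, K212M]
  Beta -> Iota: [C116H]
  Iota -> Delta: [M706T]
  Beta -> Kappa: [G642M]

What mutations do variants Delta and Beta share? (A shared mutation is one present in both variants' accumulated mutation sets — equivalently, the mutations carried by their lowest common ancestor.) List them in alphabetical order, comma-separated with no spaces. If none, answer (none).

Accumulating mutations along path to Delta:
  At Alpha: gained [] -> total []
  At Beta: gained ['N480G', 'K212M'] -> total ['K212M', 'N480G']
  At Iota: gained ['C116H'] -> total ['C116H', 'K212M', 'N480G']
  At Delta: gained ['M706T'] -> total ['C116H', 'K212M', 'M706T', 'N480G']
Mutations(Delta) = ['C116H', 'K212M', 'M706T', 'N480G']
Accumulating mutations along path to Beta:
  At Alpha: gained [] -> total []
  At Beta: gained ['N480G', 'K212M'] -> total ['K212M', 'N480G']
Mutations(Beta) = ['K212M', 'N480G']
Intersection: ['C116H', 'K212M', 'M706T', 'N480G'] ∩ ['K212M', 'N480G'] = ['K212M', 'N480G']

Answer: K212M,N480G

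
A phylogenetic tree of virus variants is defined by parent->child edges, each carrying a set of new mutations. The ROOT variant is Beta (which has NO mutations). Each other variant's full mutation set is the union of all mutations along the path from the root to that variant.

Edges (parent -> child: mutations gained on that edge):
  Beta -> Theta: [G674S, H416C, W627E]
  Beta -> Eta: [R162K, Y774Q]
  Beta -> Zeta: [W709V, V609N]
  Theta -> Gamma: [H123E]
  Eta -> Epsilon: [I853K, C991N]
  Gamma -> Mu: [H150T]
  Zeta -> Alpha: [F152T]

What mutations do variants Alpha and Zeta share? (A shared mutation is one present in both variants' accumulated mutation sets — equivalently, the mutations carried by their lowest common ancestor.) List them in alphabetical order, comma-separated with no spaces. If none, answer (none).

Accumulating mutations along path to Alpha:
  At Beta: gained [] -> total []
  At Zeta: gained ['W709V', 'V609N'] -> total ['V609N', 'W709V']
  At Alpha: gained ['F152T'] -> total ['F152T', 'V609N', 'W709V']
Mutations(Alpha) = ['F152T', 'V609N', 'W709V']
Accumulating mutations along path to Zeta:
  At Beta: gained [] -> total []
  At Zeta: gained ['W709V', 'V609N'] -> total ['V609N', 'W709V']
Mutations(Zeta) = ['V609N', 'W709V']
Intersection: ['F152T', 'V609N', 'W709V'] ∩ ['V609N', 'W709V'] = ['V609N', 'W709V']

Answer: V609N,W709V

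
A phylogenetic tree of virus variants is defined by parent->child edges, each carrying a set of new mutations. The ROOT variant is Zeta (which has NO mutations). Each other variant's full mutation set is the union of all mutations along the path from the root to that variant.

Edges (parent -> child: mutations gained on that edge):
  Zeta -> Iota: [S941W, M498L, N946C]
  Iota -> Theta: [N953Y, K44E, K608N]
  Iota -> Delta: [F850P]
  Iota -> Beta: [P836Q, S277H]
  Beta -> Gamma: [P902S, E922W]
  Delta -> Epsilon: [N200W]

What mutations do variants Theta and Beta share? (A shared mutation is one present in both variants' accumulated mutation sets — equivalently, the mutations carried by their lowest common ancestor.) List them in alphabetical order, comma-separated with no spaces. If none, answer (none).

Accumulating mutations along path to Theta:
  At Zeta: gained [] -> total []
  At Iota: gained ['S941W', 'M498L', 'N946C'] -> total ['M498L', 'N946C', 'S941W']
  At Theta: gained ['N953Y', 'K44E', 'K608N'] -> total ['K44E', 'K608N', 'M498L', 'N946C', 'N953Y', 'S941W']
Mutations(Theta) = ['K44E', 'K608N', 'M498L', 'N946C', 'N953Y', 'S941W']
Accumulating mutations along path to Beta:
  At Zeta: gained [] -> total []
  At Iota: gained ['S941W', 'M498L', 'N946C'] -> total ['M498L', 'N946C', 'S941W']
  At Beta: gained ['P836Q', 'S277H'] -> total ['M498L', 'N946C', 'P836Q', 'S277H', 'S941W']
Mutations(Beta) = ['M498L', 'N946C', 'P836Q', 'S277H', 'S941W']
Intersection: ['K44E', 'K608N', 'M498L', 'N946C', 'N953Y', 'S941W'] ∩ ['M498L', 'N946C', 'P836Q', 'S277H', 'S941W'] = ['M498L', 'N946C', 'S941W']

Answer: M498L,N946C,S941W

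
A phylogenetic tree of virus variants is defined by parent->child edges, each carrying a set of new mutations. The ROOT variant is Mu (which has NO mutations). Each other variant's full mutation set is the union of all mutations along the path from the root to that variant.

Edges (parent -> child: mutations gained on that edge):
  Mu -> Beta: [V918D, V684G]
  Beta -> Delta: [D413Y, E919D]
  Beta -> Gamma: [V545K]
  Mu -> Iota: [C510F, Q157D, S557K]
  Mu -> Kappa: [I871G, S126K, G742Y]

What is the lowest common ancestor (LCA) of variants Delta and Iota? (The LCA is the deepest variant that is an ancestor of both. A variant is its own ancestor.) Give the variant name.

Path from root to Delta: Mu -> Beta -> Delta
  ancestors of Delta: {Mu, Beta, Delta}
Path from root to Iota: Mu -> Iota
  ancestors of Iota: {Mu, Iota}
Common ancestors: {Mu}
Walk up from Iota: Iota (not in ancestors of Delta), Mu (in ancestors of Delta)
Deepest common ancestor (LCA) = Mu

Answer: Mu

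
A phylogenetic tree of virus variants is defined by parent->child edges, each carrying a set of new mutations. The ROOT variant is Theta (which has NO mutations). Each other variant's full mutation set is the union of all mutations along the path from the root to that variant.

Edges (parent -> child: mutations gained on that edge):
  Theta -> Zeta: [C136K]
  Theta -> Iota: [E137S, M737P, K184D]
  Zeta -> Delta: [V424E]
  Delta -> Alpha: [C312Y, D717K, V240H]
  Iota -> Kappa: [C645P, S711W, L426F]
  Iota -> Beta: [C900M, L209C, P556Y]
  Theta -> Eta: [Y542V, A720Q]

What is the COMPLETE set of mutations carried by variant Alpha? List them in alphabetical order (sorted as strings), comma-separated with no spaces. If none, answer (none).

At Theta: gained [] -> total []
At Zeta: gained ['C136K'] -> total ['C136K']
At Delta: gained ['V424E'] -> total ['C136K', 'V424E']
At Alpha: gained ['C312Y', 'D717K', 'V240H'] -> total ['C136K', 'C312Y', 'D717K', 'V240H', 'V424E']

Answer: C136K,C312Y,D717K,V240H,V424E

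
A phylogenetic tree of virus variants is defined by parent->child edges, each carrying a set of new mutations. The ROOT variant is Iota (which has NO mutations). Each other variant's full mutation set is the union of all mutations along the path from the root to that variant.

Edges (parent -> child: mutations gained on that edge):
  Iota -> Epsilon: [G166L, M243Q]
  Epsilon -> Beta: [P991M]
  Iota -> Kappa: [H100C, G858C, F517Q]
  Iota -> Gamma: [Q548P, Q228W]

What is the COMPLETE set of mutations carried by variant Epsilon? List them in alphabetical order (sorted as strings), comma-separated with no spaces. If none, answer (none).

At Iota: gained [] -> total []
At Epsilon: gained ['G166L', 'M243Q'] -> total ['G166L', 'M243Q']

Answer: G166L,M243Q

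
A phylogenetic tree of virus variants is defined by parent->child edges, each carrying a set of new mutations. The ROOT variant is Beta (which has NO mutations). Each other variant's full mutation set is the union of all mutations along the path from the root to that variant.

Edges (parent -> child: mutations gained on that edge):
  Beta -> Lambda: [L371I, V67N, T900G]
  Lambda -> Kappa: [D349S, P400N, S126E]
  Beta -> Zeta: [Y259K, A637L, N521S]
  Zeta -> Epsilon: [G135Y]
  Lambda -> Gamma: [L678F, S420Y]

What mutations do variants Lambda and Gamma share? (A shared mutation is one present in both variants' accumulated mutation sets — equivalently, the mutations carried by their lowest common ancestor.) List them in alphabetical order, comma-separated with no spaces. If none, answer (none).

Accumulating mutations along path to Lambda:
  At Beta: gained [] -> total []
  At Lambda: gained ['L371I', 'V67N', 'T900G'] -> total ['L371I', 'T900G', 'V67N']
Mutations(Lambda) = ['L371I', 'T900G', 'V67N']
Accumulating mutations along path to Gamma:
  At Beta: gained [] -> total []
  At Lambda: gained ['L371I', 'V67N', 'T900G'] -> total ['L371I', 'T900G', 'V67N']
  At Gamma: gained ['L678F', 'S420Y'] -> total ['L371I', 'L678F', 'S420Y', 'T900G', 'V67N']
Mutations(Gamma) = ['L371I', 'L678F', 'S420Y', 'T900G', 'V67N']
Intersection: ['L371I', 'T900G', 'V67N'] ∩ ['L371I', 'L678F', 'S420Y', 'T900G', 'V67N'] = ['L371I', 'T900G', 'V67N']

Answer: L371I,T900G,V67N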